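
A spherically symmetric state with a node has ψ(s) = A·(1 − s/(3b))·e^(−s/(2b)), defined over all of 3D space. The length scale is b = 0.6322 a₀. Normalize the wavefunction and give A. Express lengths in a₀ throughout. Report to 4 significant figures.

Require ∫ |ψ|² 4πs² ds = 1 over the whole domain.
Carrying out the integral gives A² · 8·π·b^3/3.
So A² = (8·π·b^3/3)^(−1).
Plugging in b = 0.6322 yields A = 0.68732.

A ≈ 0.6873 a₀^(-3/2)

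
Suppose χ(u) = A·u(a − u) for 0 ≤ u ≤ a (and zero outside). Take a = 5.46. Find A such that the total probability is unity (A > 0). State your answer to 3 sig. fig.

A ≈ 0.0786

Require ∫ |χ|² du = 1 over the whole domain.
∫|χ|² du = A²·(a^5/30).
Setting this equal to 1 gives A² = 1/(a^5/30).
Plugging in a = 5.46 yields A = 0.07863.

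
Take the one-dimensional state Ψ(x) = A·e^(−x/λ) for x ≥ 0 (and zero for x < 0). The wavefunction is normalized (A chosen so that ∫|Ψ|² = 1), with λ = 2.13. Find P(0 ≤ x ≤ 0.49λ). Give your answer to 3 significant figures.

P = ∫_{0}^{0.49λ} |Ψ(x)|² dx.
Since A² = 1/(λ/2), this is the region integral divided by the full normalization integral.
Let u = x/λ; then A² and the length scale cancel, so P = ∫_{0}^{0.49} e^(-2·u) du ÷ ∫_{0}^{∞} e^(-2·u) du.
With ∫ e^(-2·u) du = -e^(-2·u)/2 + C, the region integral is 1/2 - e^(-49/50)/2 and the full one is 1/2.
Taking the ratio, P = 0.6247.

P ≈ 0.625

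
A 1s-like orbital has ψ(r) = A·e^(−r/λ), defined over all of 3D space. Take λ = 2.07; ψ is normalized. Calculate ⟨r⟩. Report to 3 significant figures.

⟨r⟩ ≈ 3.11

⟨r⟩ = ∫ r |ψ|² 4πr² dr over the full domain.
The ratio of the moment integral to the normalization integral gives ⟨r⟩ = 3·λ/2.
Putting λ = 2.07 gives 3.105.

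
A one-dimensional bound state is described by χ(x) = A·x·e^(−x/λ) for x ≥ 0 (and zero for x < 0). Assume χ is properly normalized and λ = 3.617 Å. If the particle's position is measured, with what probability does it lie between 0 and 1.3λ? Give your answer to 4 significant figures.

P ≈ 0.4816

P = ∫_{0}^{1.3λ} |χ(x)|² dx.
The normalization integral ∫|χ|²dx over the whole domain equals λ^3/4·A², and A² cancels in the ratio.
Substituting u = x/λ, A² and the length scale cancel in the ratio: P = ∫_{0}^{1.3} u^2·e^(-2·u) du / ∫_{0}^{∞} u^2·e^(-2·u) du.
With ∫ u^2·e^(-2·u) du = -(2·u^2 + 2·u + 1)·e^(-2·u)/4 + C, the region integral is 1/4 - 349·e^(-13/5)/200 and the full one is 1/4.
The result is P = 0.48157.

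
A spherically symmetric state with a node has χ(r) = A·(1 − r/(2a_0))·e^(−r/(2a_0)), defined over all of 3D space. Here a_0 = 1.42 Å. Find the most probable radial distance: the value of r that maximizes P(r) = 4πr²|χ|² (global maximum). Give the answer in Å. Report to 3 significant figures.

r ≈ 7.44 Å

Differentiate P(r) = 4πr²|χ|² with respect to r and set to zero.
Solving yields r = a_0·(√(5) + 3).
With a_0 = 1.42, the most probable radial distance is 7.435 Å.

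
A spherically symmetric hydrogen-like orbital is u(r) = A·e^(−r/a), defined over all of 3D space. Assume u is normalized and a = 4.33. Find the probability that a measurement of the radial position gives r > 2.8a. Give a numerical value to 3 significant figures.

P ≈ 0.0824

With dV = 4πr²dr, the probability is ∫|u|² dV over r > 2.8a.
Normalization gives A² = 1/(π·a^3).
Let t = r/a; then A², 4π and the length scale all cancel, so P = ∫_{2.8}^{∞} t^2·e^(-2·t) dt ÷ ∫_{0}^{∞} t^2·e^(-2·t) dt.
An antiderivative of t^2·e^(-2·t) is -(2·t^2 + 2·t + 1)·e^(-2·t)/4; evaluating from 2.8 to ∞ gives 557·e^(-28/5)/100, while the full integral is 1/4.
The region integral divided by the full integral gives P = 0.08239.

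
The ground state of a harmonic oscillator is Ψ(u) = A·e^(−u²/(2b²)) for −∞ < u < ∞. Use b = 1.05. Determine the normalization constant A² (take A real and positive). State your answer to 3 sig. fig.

Require ∫ |Ψ|² du = 1 over the whole domain.
The integral (without the A² prefactor) comes out to √(π)·b.
Substituting b = 1.05 gives A² = 0.5373, so A = 0.7330.

A^2 ≈ 0.537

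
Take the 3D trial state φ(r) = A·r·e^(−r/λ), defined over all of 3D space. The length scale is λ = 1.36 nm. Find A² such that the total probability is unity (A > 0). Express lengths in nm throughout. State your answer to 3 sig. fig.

A^2 ≈ 0.0228 nm^(-5)

The normalization condition is ∫|φ|² 4πr² dr = 1 from 0 to ∞.
Using ∫₀^∞ rⁿ e^(−αr) dr = n!/αⁿ⁺¹, carrying out the integral gives A² · 3·π·λ^5.
Setting this equal to 1 gives A² = 1/(3·π·λ^5).
Substituting λ = 1.36 gives A² = 0.02281, so A = 0.1510.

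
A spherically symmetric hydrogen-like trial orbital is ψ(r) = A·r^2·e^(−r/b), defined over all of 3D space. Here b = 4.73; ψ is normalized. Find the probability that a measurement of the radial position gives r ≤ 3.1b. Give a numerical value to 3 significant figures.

Integrate the radial probability density 4πr²|ψ|² over r ≤ 3.1b.
The full normalization integral is A²·[45·π·b^7/2] = 1, fixing A².
In terms of u = r/b (A², 4π and the length scale all cancel between numerator and denominator), P = [∫_{0}^{3.1} u^6·e^(-2·u) du] / [∫_{0}^{∞} u^6·e^(-2·u) du].
With ∫ u^6·e^(-2·u) du = -(4·u^6 + 12·u^5 + 30·u^4 + 60·u^3 + 90·u^2 + 90·u + 45)·e^(-2·u)/8 + C, the region integral is ≈ 2.3951 and the full one is 45/8.
Taking the ratio yields P = 0.4258.

P ≈ 0.426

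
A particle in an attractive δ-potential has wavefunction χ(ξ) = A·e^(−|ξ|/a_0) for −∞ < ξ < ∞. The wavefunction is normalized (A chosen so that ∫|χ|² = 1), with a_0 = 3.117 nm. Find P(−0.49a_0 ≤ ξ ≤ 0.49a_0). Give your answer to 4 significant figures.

|χ|² is the probability density, so P = ∫_{−0.49a_0}^{0.49a_0} |χ|² dξ.
The normalization integral ∫|χ|²dξ over the whole domain equals a_0·A², and A² cancels in the ratio.
Both integrals are even about ξ = 0, so only the ξ ≥ 0 halves are needed (the factors of 2 cancel). Let u = ξ/a_0; then A² and the length scale cancel, so P = ∫_{0}^{0.49} e^(-2·u) du ÷ ∫_{0}^{∞} e^(-2·u) du.
Using ∫ e^(-2·u) du = -e^(-2·u)/2, the numerator is 1/2 - e^(-49/50)/2 and the denominator is 1/2.
Taking the ratio, P = 0.62469.

P ≈ 0.6247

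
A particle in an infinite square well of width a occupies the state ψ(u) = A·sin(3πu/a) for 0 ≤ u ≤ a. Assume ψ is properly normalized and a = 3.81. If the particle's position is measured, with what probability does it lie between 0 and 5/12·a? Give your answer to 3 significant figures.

P = ∫_{0}^{5/12·a} |ψ(u)|² du.
With A² fixed by ∫|ψ|² = 1, i.e. A² = (a/2)^(−1), substitute and integrate.
In terms of t = u/a (A² and the length scale cancel between numerator and denominator), P = [∫_{0}^{5/12} sin(3·π·t)^2 dt] / [∫_{0}^{1} sin(3·π·t)^2 dt].
An antiderivative of sin(3·π·t)^2 is t/2 - sin(6·π·t)/(12·π); evaluating from 0 to 5/12 gives 5/24 - 1/(12·π), while the full integral is 1/2.
This works out to P = (-2 + 5·π)/(12·π).

P ≈ 0.364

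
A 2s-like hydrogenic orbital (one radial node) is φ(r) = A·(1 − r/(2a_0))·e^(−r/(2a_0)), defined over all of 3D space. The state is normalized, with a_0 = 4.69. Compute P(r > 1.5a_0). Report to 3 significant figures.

With dV = 4πr²dr, the probability is ∫|φ|² dV over r > 1.5a_0.
Normalization gives A² = 1/(8·π·a_0^3).
Let u = r/a_0; then A², 4π and the length scale all cancel, so P = ∫_{1.5}^{∞} u^2·(1 - u/2)^2·e^(-u) du ÷ ∫_{0}^{∞} u^2·(1 - u/2)^2·e^(-u) du.
With ∫ u^2·(1 - u/2)^2·e^(-u) du = -(u^4/4 + u^2 + 2·u + 2)·e^(-u) + C, the region integral is 545·e^(-3/2)/64 and the full one is 2.
This evaluates to P = 0.9500.

P ≈ 0.950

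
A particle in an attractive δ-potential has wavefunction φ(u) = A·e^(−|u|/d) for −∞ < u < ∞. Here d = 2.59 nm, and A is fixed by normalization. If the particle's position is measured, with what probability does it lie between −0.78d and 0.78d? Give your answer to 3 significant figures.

P ≈ 0.790

|φ|² is the probability density, so P = ∫_{−0.78d}^{0.78d} |φ|² du.
With A² fixed by ∫|φ|² = 1, i.e. A² = (d)^(−1), substitute and integrate.
Both integrals are even about u = 0, so only the u ≥ 0 halves are needed (the factors of 2 cancel). Let t = u/d; then A² and the length scale cancel, so P = ∫_{0}^{0.78} e^(-2·t) dt ÷ ∫_{0}^{∞} e^(-2·t) dt.
Using ∫ e^(-2·t) dt = -e^(-2·t)/2, the numerator is 1/2 - e^(-39/25)/2 and the denominator is 1/2.
Taking the ratio, P = 0.7899.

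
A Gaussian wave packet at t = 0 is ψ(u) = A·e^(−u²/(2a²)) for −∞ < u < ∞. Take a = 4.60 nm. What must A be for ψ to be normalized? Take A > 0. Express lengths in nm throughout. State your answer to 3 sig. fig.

The normalization condition is ∫|ψ|² du = 1 from −∞ to ∞.
Carrying out the integral gives A² · √(π)·a.
So A² = (√(π)·a)^(−1).
Plugging in a = 4.60 yields A = 0.3502.

A ≈ 0.350 nm^(-1/2)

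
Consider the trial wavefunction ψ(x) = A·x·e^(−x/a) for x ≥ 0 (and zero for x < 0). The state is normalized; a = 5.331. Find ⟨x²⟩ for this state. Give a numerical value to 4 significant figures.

The expectation value is the |ψ|²-weighted average of x^2: ∫ x^2|ψ|² dx.
With ∫₀^∞ x^4 e^(−αx) dx = 4!/α^5, the ratio of the moment integral to the normalization integral gives ⟨x²⟩ = 3·a^2.
Putting a = 5.331 gives 85.259.

⟨x^2⟩ ≈ 85.26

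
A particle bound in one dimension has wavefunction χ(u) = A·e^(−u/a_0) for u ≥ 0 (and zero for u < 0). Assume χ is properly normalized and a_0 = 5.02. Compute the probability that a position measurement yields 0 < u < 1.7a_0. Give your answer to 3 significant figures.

P = ∫_{0}^{1.7a_0} |χ(u)|² du.
With A² fixed by ∫|χ|² = 1, i.e. A² = (a_0/2)^(−1), substitute and integrate.
Let t = u/a_0; then A² and the length scale cancel, so P = ∫_{0}^{1.7} e^(-2·t) dt ÷ ∫_{0}^{∞} e^(-2·t) dt.
An antiderivative of e^(-2·t) is -e^(-2·t)/2; evaluating from 0 to 1.7 gives 1/2 - e^(-17/5)/2, while the full integral is 1/2.
The result is P = 0.9666.

P ≈ 0.967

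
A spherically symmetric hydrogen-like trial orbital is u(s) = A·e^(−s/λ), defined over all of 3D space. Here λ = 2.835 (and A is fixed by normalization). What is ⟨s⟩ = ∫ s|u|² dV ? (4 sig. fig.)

The expectation value is the |u|²-weighted average of s: ∫ s|u|² 4πs² ds.
Using ∫₀^∞ sⁿ e^(−αs) ds = n!/αⁿ⁺¹, since the A² factors cancel between numerator and denominator, ⟨s⟩ = 3·λ/2.
With λ = 2.835, ⟨s⟩ = 4.2525.

⟨s⟩ ≈ 4.253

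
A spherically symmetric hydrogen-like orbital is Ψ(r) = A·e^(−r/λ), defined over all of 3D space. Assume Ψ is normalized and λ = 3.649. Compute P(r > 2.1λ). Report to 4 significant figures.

P ≈ 0.2102

With dV = 4πr²dr, the probability is ∫|Ψ|² dV over r > 2.1λ.
Normalization gives A² = 1/(π·λ^3).
In terms of u = r/λ (A², 4π and the length scale all cancel between numerator and denominator), P = [∫_{2.1}^{∞} u^2·e^(-2·u) du] / [∫_{0}^{∞} u^2·e^(-2·u) du].
An antiderivative of u^2·e^(-2·u) is -(2·u^2 + 2·u + 1)·e^(-2·u)/4; evaluating from 2.1 to ∞ gives 701·e^(-21/5)/200, while the full integral is 1/4.
The region integral divided by the full integral gives P = 0.21024.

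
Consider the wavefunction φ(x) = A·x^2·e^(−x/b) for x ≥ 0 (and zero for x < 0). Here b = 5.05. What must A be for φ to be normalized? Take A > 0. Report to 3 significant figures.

A ≈ 0.0201

Require ∫ |φ|² dx = 1 over the whole domain.
With ∫₀^∞ x^4 e^(−αx) dx = 4!/α^5, carrying out the integral gives A² · 3·b^5/4.
So A² = (3·b^5/4)^(−1).
With b = 5.05: A² = 0.0004060 and A = 0.02015.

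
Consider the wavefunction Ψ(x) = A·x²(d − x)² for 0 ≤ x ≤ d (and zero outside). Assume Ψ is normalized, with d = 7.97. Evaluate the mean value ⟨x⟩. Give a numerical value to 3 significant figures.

The expectation value is the |Ψ|²-weighted average of x: ∫ x|Ψ|² dx.
Expanding the polynomial and integrating term by term, the ratio of the moment integral to the normalization integral gives ⟨x⟩ = d/2.
Putting d = 7.97 gives 3.985.

⟨x⟩ ≈ 3.99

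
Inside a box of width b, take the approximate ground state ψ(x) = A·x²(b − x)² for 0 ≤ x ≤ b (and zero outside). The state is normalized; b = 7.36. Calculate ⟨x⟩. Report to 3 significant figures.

⟨x⟩ ≈ 3.68

⟨x⟩ = ∫ x |ψ|² dx over the full domain.
Expanding the polynomial and integrating term by term, evaluating both integrals, ⟨x⟩ = b/2.
Putting b = 7.36 gives 3.680.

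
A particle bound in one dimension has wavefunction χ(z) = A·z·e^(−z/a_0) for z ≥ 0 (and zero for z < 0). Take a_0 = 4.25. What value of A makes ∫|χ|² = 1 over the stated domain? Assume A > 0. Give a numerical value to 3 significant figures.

A ≈ 0.228

The normalization condition is ∫|χ|² dz = 1 from 0 to ∞.
Recall ∫₀^∞ z^m e^(−z/β) dz = m!·β^(m+1), ∫|χ|² dz = A²·(a_0^3/4).
So A² = (a_0^3/4)^(−1).
Plugging in a_0 = 4.25 yields A = 0.2283.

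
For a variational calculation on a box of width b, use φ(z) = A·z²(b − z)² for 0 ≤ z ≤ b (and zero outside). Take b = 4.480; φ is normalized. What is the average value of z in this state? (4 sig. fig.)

⟨z⟩ = ∫ z |φ|² dz over the full domain.
Expanding the polynomial and integrating term by term, the ratio of the moment integral to the normalization integral gives ⟨z⟩ = b/2.
With b = 4.480, ⟨z⟩ = 2.2400.

⟨z⟩ ≈ 2.240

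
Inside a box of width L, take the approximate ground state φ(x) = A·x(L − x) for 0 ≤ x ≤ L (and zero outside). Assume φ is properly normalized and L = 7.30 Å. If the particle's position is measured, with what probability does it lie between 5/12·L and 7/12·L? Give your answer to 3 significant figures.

P ≈ 0.307

P = ∫_{5/12·L}^{7/12·L} |φ(x)|² dx.
The normalization integral ∫|φ|²dx over the whole domain equals L^5/30·A², and A² cancels in the ratio.
In terms of u = x/L (A² and the length scale cancel between numerator and denominator), P = [∫_{5/12}^{7/12} u^2·(1 - u)^2 du] / [∫_{0}^{1} u^2·(1 - u)^2 du].
An antiderivative of u^2·(1 - u)^2 is u^3·(6·u^2 - 15·u + 10)/30; evaluating from 5/12 to 7/12 gives ≈ 0.010225, while the full integral is 1/30.
The result is P = 0.3068.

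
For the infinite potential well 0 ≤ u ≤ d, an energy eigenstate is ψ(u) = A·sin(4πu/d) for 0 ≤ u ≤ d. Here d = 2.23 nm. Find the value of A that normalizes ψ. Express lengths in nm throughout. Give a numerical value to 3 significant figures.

A ≈ 0.947 nm^(-1/2)

The normalization condition is ∫|ψ|² du = 1 from 0 to d.
With ∫₀^d sin²(nπu/d) du = d/2, with ψ = A·sin(4πu/d), the integral evaluates to A²·[d/2].
Substituting d = 2.23 gives A² = 0.8969, so A = 0.9470.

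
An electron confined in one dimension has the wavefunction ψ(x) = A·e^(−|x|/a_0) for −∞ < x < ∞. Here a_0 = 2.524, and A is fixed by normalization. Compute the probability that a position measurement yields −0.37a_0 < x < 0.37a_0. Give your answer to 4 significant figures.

|ψ|² is the probability density, so P = ∫_{−0.37a_0}^{0.37a_0} |ψ|² dx.
The normalization integral ∫|ψ|²dx over the whole domain equals a_0·A², and A² cancels in the ratio.
By symmetry take twice the x ≥ 0 contribution in numerator and denominator; the 2's cancel. In terms of u = x/a_0 (A² and the length scale cancel between numerator and denominator), P = [∫_{0}^{0.37} e^(-2·u) du] / [∫_{0}^{∞} e^(-2·u) du].
An antiderivative of e^(-2·u) is -e^(-2·u)/2; evaluating from 0 to 0.37 gives 1/2 - e^(-37/50)/2, while the full integral is 1/2.
Taking the ratio, P = 0.52289.

P ≈ 0.5229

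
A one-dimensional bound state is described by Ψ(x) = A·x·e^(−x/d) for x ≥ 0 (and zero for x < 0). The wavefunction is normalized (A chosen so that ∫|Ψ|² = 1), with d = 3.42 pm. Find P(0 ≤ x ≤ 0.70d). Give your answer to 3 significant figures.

P ≈ 0.167

The probability is P = ∫ |Ψ|² dx over [0, 0.70d].
Since A² = 1/(d^3/4), this is the region integral divided by the full normalization integral.
In terms of u = x/d (A² and the length scale cancel between numerator and denominator), P = [∫_{0}^{0.70} u^2·e^(-2·u) du] / [∫_{0}^{∞} u^2·e^(-2·u) du].
With ∫ u^2·e^(-2·u) du = -(2·u^2 + 2·u + 1)·e^(-2·u)/4 + C, the region integral is 1/4 - 169·e^(-7/5)/200 and the full one is 1/4.
Evaluating gives P = 0.1665.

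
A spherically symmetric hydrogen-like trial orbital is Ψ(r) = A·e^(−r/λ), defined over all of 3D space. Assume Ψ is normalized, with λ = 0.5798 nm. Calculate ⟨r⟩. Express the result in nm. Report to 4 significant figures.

⟨r⟩ = ∫ r |Ψ|² 4πr² dr over the full domain.
With ∫₀^∞ r^3 e^(−αr) dr = 3!/α^4, since the A² factors cancel between numerator and denominator, ⟨r⟩ = 3·λ/2.
Putting λ = 0.5798 gives 0.86970.

⟨r⟩ ≈ 0.8697 nm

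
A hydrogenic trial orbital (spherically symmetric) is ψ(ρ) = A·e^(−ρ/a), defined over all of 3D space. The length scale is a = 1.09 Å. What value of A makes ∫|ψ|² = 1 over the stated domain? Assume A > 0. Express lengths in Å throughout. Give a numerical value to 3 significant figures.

Require ∫ |ψ|² 4πρ² dρ = 1 over the whole domain.
The angular integral contributes 4π, leaving ∫₀^∞ ρ²|ψ|² dρ.
Using ∫₀^∞ ρⁿ e^(−αρ) dρ = n!/αⁿ⁺¹, with ψ = A·e^(−ρ/a), the integral evaluates to A²·[π·a^3].
Substituting a = 1.09 gives A² = 0.2458, so A = 0.4958.

A ≈ 0.496 Å^(-3/2)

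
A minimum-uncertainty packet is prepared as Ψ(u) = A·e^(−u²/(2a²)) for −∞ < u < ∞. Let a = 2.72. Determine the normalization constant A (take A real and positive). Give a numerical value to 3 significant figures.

The normalization condition is ∫|Ψ|² du = 1 from −∞ to ∞.
The integral (without the A² prefactor) comes out to √(π)·a.
Hence A² = 1/[√(π)·a].
Plugging in a = 2.72 yields A = 0.4554.

A ≈ 0.455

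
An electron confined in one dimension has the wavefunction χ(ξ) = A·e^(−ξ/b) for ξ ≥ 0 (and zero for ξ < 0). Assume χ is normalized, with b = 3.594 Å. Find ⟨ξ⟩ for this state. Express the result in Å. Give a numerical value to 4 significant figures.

⟨ξ⟩ ≈ 1.797 Å

⟨ξ⟩ = ∫ ξ |χ|² dξ over the full domain.
Recall ∫₀^∞ ξ^m e^(−ξ/β) dξ = m!·β^(m+1), the ratio of the moment integral to the normalization integral gives ⟨ξ⟩ = b/2.
With b = 3.594, ⟨ξ⟩ = 1.7970.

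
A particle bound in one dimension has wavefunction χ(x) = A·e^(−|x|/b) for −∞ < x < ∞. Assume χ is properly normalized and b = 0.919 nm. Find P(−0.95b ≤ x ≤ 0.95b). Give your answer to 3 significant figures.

P ≈ 0.850

P = ∫_{−0.95b}^{0.95b} |χ(x)|² dx.
Since A² = 1/(b), this is the region integral divided by the full normalization integral.
By symmetry take twice the x ≥ 0 contribution in numerator and denominator; the 2's cancel. Let u = x/b; then A² and the length scale cancel, so P = ∫_{0}^{0.95} e^(-2·u) du ÷ ∫_{0}^{∞} e^(-2·u) du.
An antiderivative of e^(-2·u) is -e^(-2·u)/2; evaluating from 0 to 0.95 gives 1/2 - e^(-19/10)/2, while the full integral is 1/2.
Taking the ratio, P = 0.8504.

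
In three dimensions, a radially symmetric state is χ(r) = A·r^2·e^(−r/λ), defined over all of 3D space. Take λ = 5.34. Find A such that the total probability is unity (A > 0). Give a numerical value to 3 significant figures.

Require ∫ |χ|² 4πr² dr = 1 over the whole domain.
In 3D with spherical symmetry the volume element is 4πr² dr.
Carrying out the integral gives A² · 45·π·λ^7/2.
Hence A² = 1/[45·π·λ^7/2].
Substituting λ = 5.34 gives A² = 1.143E-7, so A = 0.0003380.

A ≈ 0.000338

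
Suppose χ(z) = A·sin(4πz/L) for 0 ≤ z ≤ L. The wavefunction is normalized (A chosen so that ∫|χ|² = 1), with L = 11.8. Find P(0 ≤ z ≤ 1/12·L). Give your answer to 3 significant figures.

|χ|² is the probability density, so P = ∫_{0}^{1/12·L} |χ|² dz.
The normalization integral ∫|χ|²dz over the whole domain equals L/2·A², and A² cancels in the ratio.
Let u = z/L; then A² and the length scale cancel, so P = ∫_{0}^{1/12} sin(4·π·u)^2 du ÷ ∫_{0}^{1} sin(4·π·u)^2 du.
Using ∫ sin(4·π·u)^2 du = u/2 - sin(4·π·u)·cos(4·π·u)/(8·π), the numerator is -√(3)/(32·π) + 1/24 and the denominator is 1/2.
Taking the ratio, P = (-√(3)/16 + π/12)/π.

P ≈ 0.0489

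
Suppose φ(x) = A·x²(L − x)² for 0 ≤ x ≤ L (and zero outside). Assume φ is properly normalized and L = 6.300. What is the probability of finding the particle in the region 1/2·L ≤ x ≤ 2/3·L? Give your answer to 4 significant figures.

P ≈ 0.3552

|φ|² is the probability density, so P = ∫_{1/2·L}^{2/3·L} |φ|² dx.
With A² fixed by ∫|φ|² = 1, i.e. A² = (L^9/630)^(−1), substitute and integrate.
In terms of u = x/L (A² and the length scale cancel between numerator and denominator), P = [∫_{1/2}^{2/3} u^4·(1 - u)^4 du] / [∫_{0}^{1} u^4·(1 - u)^4 du].
Using ∫ u^4·(1 - u)^4 du = u^5·(70·u^4 - 315·u^3 + 540·u^2 - 420·u + 126)/630, the numerator is ≈ 0.000563737 and the denominator is 1/630.
Evaluating gives P = 0.35515.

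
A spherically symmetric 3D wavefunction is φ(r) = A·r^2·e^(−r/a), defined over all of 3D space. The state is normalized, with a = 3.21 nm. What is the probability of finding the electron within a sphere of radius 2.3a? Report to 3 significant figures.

Integrate the radial probability density 4πr²|φ|² over r ≤ 2.3a.
The full normalization integral is A²·[45·π·a^7/2] = 1, fixing A².
Substituting u = r/a, A², 4π and the length scale all cancel in the ratio: P = ∫_{0}^{2.3} u^6·e^(-2·u) du / ∫_{0}^{∞} u^6·e^(-2·u) du.
With ∫ u^6·e^(-2·u) du = -(4·u^6 + 12·u^5 + 30·u^4 + 60·u^3 + 90·u^2 + 90·u + 45)·e^(-2·u)/8 + C, the region integral is ≈ 1.0236 and the full one is 45/8.
The region integral divided by the full integral gives P = 0.1820.

P ≈ 0.182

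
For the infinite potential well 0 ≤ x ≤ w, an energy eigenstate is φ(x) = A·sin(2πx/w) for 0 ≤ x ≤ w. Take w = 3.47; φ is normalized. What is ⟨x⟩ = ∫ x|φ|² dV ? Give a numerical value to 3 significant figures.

⟨x⟩ ≈ 1.74

The expectation value is the |φ|²-weighted average of x: ∫ x|φ|² dx.
With ∫₀^w sin²(nπx/w) dx = w/2, the ratio of the moment integral to the normalization integral gives ⟨x⟩ = w/2.
With w = 3.47, ⟨x⟩ = 1.735.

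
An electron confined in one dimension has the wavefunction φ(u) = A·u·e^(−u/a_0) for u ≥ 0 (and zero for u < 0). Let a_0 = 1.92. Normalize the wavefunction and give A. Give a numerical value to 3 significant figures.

A ≈ 0.752

The normalization condition is ∫|φ|² du = 1 from 0 to ∞.
Using ∫₀^∞ uⁿ e^(−αu) du = n!/αⁿ⁺¹, the integral (without the A² prefactor) comes out to a_0^3/4.
Substituting a_0 = 1.92 gives A² = 0.5651, so A = 0.7518.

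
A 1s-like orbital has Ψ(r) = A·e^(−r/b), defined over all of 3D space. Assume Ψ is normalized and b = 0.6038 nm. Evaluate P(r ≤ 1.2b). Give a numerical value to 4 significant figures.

P ≈ 0.4303

P = ∫ |Ψ|² 4πr² dr over r ≤ 1.2b.
A² is fixed by ∫₀^∞ 4πr²|Ψ|² dr = 1, i.e. A² = (π·b^3)^(−1).
In terms of u = r/b (A², 4π and the length scale all cancel between numerator and denominator), P = [∫_{0}^{1.2} u^2·e^(-2·u) du] / [∫_{0}^{∞} u^2·e^(-2·u) du].
With ∫ u^2·e^(-2·u) du = -(2·u^2 + 2·u + 1)·e^(-2·u)/4 + C, the region integral is 1/4 - 157·e^(-12/5)/100 and the full one is 1/4.
The region integral divided by the full integral gives P = 0.43029.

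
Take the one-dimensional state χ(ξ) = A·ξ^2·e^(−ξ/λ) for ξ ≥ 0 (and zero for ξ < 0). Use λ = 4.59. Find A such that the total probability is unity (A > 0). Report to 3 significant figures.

A ≈ 0.0256

We need A² ∫|f|² dξ = 1, taking the integral from 0 to ∞.
The integral (without the A² prefactor) comes out to 3·λ^5/4.
With λ = 4.59: A² = 0.0006544 and A = 0.02558.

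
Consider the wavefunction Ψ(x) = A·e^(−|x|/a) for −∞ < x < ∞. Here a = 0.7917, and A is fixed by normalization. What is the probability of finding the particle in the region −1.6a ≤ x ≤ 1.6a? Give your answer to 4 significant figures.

P ≈ 0.9592

P = ∫_{−1.6a}^{1.6a} |Ψ(x)|² dx.
With A² fixed by ∫|Ψ|² = 1, i.e. A² = (a)^(−1), substitute and integrate.
By symmetry take twice the x ≥ 0 contribution in numerator and denominator; the 2's cancel. Let u = x/a; then A² and the length scale cancel, so P = ∫_{0}^{1.6} e^(-2·u) du ÷ ∫_{0}^{∞} e^(-2·u) du.
Using ∫ e^(-2·u) du = -e^(-2·u)/2, the numerator is 1/2 - e^(-16/5)/2 and the denominator is 1/2.
This works out to P = 0.95924.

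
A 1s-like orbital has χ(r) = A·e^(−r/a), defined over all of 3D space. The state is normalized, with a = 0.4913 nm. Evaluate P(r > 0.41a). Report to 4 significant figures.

Integrate the radial probability density 4πr²|χ|² over r > 0.41a.
The full normalization integral is A²·[π·a^3] = 1, fixing A².
Substituting u = r/a, A², 4π and the length scale all cancel in the ratio: P = ∫_{0.41}^{∞} u^2·e^(-2·u) du / ∫_{0}^{∞} u^2·e^(-2·u) du.
Using ∫ u^2·e^(-2·u) du = -(2·u^2 + 2·u + 1)·e^(-2·u)/4, the numerator is ≈ 0.237415 and the denominator is 1/4.
The region integral divided by the full integral gives P = 0.94966.

P ≈ 0.9497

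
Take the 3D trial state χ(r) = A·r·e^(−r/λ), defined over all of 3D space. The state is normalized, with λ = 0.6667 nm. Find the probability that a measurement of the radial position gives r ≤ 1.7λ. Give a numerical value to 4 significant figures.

Integrate the radial probability density 4πr²|χ|² over r ≤ 1.7λ.
The full normalization integral is A²·[3·π·λ^5] = 1, fixing A².
In terms of u = r/λ (A², 4π and the length scale all cancel between numerator and denominator), P = [∫_{0}^{1.7} u^4·e^(-2·u) du] / [∫_{0}^{∞} u^4·e^(-2·u) du].
An antiderivative of u^4·e^(-2·u) is -(u^4/2 + u^3 + 3·u^2/2 + 3·u/2 + 3/4)·e^(-2·u); evaluating from 0 to 1.7 gives ≈ 0.191864, while the full integral is 3/4.
The region integral divided by the full integral gives P = 0.25582.

P ≈ 0.2558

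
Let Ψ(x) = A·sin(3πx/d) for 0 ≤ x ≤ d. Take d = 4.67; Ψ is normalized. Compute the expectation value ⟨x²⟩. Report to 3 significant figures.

By definition ⟨x²⟩ = ∫ x^2 |Ψ(x)|² dx.
Since the A² factors cancel between numerator and denominator, ⟨x²⟩ = -d^2/(18·π^2) + d^2/3.
Putting d = 4.67 gives 7.147.

⟨x^2⟩ ≈ 7.15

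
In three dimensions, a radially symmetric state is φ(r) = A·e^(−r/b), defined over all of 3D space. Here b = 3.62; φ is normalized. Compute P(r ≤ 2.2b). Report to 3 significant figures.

P = ∫ |φ|² 4πr² dr over r ≤ 2.2b.
The full normalization integral is A²·[π·b^3] = 1, fixing A².
Let u = r/b; then A², 4π and the length scale all cancel, so P = ∫_{0}^{2.2} u^2·e^(-2·u) du ÷ ∫_{0}^{∞} u^2·e^(-2·u) du.
With ∫ u^2·e^(-2·u) du = -(2·u^2 + 2·u + 1)·e^(-2·u)/4 + C, the region integral is 1/4 - 377·e^(-22/5)/100 and the full one is 1/4.
The region integral divided by the full integral gives P = 0.8149.

P ≈ 0.815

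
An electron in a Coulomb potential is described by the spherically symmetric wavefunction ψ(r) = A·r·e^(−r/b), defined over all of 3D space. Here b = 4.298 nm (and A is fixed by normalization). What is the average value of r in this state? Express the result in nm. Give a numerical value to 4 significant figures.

⟨r⟩ ≈ 10.75 nm

The expectation value is the |ψ|²-weighted average of r: ∫ r|ψ|² 4πr² dr.
Evaluating both integrals, ⟨r⟩ = 5·b/2.
With b = 4.298, ⟨r⟩ = 10.745.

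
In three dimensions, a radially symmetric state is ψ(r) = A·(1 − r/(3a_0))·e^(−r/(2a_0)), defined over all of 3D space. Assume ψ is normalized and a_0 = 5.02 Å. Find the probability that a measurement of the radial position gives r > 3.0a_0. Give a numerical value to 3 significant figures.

P ≈ 0.647

P = ∫ |ψ|² 4πr² dr over r > 3.0a_0.
Normalization gives A² = 1/(8·π·a_0^3/3).
In terms of u = r/a_0 (A², 4π and the length scale all cancel between numerator and denominator), P = [∫_{3.0}^{∞} u^2·(1 - u/3)^2·e^(-u) du] / [∫_{0}^{∞} u^2·(1 - u/3)^2·e^(-u) du].
An antiderivative of u^2·(1 - u/3)^2·e^(-u) is (-u^4 + 2·u^3 - 3·u^2 - 6·u - 6)·e^(-u)/9; evaluating from 3.0 to ∞ gives 26·e^(-3)/3, while the full integral is 2/3.
This evaluates to P = 0.6472.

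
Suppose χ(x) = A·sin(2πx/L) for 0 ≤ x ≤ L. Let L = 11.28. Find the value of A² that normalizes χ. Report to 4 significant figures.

A^2 ≈ 0.1773

Normalization requires ∫|χ|² dx = 1, integrated from 0 to L.
Using sin²θ = (1 − cos 2θ)/2, the integral (without the A² prefactor) comes out to L/2.
So A² = (L/2)^(−1).
Plugging in L = 11.28 yields A = 0.42108.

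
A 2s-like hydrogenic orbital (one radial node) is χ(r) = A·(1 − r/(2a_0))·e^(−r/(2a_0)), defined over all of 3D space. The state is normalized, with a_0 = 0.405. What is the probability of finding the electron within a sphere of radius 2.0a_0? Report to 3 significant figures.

P ≈ 0.0527

With dV = 4πr²dr, the probability is ∫|χ|² dV over r ≤ 2.0a_0.
A² is fixed by ∫₀^∞ 4πr²|χ|² dr = 1, i.e. A² = (8·π·a_0^3)^(−1).
Substituting u = r/a_0, A², 4π and the length scale all cancel in the ratio: P = ∫_{0}^{2.0} u^2·(1 - u/2)^2·e^(-u) du / ∫_{0}^{∞} u^2·(1 - u/2)^2·e^(-u) du.
With ∫ u^2·(1 - u/2)^2·e^(-u) du = -(u^4/4 + u^2 + 2·u + 2)·e^(-u) + C, the region integral is 2 - 14·e^(-2) and the full one is 2.
Taking the ratio yields P = 0.05265.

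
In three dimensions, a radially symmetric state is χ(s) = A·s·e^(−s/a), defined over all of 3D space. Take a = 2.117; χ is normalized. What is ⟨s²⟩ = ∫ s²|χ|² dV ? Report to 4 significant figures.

⟨s^2⟩ ≈ 33.61

By definition ⟨s²⟩ = ∫ s^2 |χ(s)|² 4πs² ds.
Using ∫₀^∞ sⁿ e^(−αs) ds = n!/αⁿ⁺¹, evaluating both integrals, ⟨s²⟩ = 15·a^2/2.
Putting a = 2.117 gives 33.613.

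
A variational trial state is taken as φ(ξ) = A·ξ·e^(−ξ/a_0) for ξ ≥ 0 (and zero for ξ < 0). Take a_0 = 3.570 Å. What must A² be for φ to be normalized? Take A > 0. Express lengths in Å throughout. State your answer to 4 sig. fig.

We need A² ∫|f|² dξ = 1, taking the integral from 0 to ∞.
Using ∫₀^∞ ξⁿ e^(−αξ) dξ = n!/αⁿ⁺¹, with φ = A·ξ·e^(−ξ/a_0), the integral evaluates to A²·[a_0^3/4].
Hence A² = 1/[a_0^3/4].
With a_0 = 3.570: A² = 0.087913 and A = 0.29650.

A^2 ≈ 0.08791 Å^(-3)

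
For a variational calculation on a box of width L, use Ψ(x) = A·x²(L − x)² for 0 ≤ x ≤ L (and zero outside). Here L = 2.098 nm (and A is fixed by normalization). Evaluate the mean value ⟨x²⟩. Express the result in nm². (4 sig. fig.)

The expectation value is the |Ψ|²-weighted average of x^2: ∫ x^2|Ψ|² dx.
Evaluating both integrals, ⟨x²⟩ = 3·L^2/11.
Putting L = 2.098 gives 1.2004.

⟨x^2⟩ ≈ 1.200 nm^2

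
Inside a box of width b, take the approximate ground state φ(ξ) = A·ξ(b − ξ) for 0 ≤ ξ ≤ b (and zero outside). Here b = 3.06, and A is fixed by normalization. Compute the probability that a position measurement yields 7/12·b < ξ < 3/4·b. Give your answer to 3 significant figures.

The probability is P = ∫ |φ|² dξ over [7/12·b, 3/4·b].
Since A² = 1/(b^5/30), this is the region integral divided by the full normalization integral.
In terms of u = ξ/b (A² and the length scale cancel between numerator and denominator), P = [∫_{7/12}^{3/4} u^2·(1 - u)^2 du] / [∫_{0}^{1} u^2·(1 - u)^2 du].
Using ∫ u^2·(1 - u)^2 du = u^3·(6·u^2 - 15·u + 10)/30, the numerator is ≈ 0.0081035 and the denominator is 1/30.
The result is P = 0.2431.

P ≈ 0.243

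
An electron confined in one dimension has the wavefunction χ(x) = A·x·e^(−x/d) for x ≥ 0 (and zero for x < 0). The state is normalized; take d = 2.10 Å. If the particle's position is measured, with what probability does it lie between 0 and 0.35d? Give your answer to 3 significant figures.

P = ∫_{0}^{0.35d} |χ(x)|² dx.
With A² fixed by ∫|χ|² = 1, i.e. A² = (d^3/4)^(−1), substitute and integrate.
In terms of u = x/d (A² and the length scale cancel between numerator and denominator), P = [∫_{0}^{0.35} u^2·e^(-2·u) du] / [∫_{0}^{∞} u^2·e^(-2·u) du].
With ∫ u^2·e^(-2·u) du = -(2·u^2 + 2·u + 1)·e^(-2·u)/4 + C, the region integral is 1/4 - 389·e^(-7/10)/800 and the full one is 1/4.
Taking the ratio, P = 0.03414.

P ≈ 0.0341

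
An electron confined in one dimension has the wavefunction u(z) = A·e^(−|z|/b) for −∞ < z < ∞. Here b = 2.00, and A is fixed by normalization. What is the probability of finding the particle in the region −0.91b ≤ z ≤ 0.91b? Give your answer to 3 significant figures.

P ≈ 0.838

The probability is P = ∫ |u|² dz over [−0.91b, 0.91b].
The normalization integral ∫|u|²dz over the whole domain equals b·A², and A² cancels in the ratio.
By symmetry take twice the z ≥ 0 contribution in numerator and denominator; the 2's cancel. In terms of t = z/b (A² and the length scale cancel between numerator and denominator), P = [∫_{0}^{0.91} e^(-2·t) dt] / [∫_{0}^{∞} e^(-2·t) dt].
With ∫ e^(-2·t) dt = -e^(-2·t)/2 + C, the region integral is 1/2 - e^(-91/50)/2 and the full one is 1/2.
Evaluating gives P = 0.8380.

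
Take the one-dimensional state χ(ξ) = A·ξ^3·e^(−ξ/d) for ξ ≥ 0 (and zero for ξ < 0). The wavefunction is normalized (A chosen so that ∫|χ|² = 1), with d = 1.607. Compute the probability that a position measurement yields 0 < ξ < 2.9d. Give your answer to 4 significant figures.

|χ|² is the probability density, so P = ∫_{0}^{2.9d} |χ|² dξ.
The normalization integral ∫|χ|²dξ over the whole domain equals 45·d^7/8·A², and A² cancels in the ratio.
Substituting u = ξ/d, A² and the length scale cancel in the ratio: P = ∫_{0}^{2.9} u^6·e^(-2·u) du / ∫_{0}^{∞} u^6·e^(-2·u) du.
An antiderivative of u^6·e^(-2·u) is -(4·u^6 + 12·u^5 + 30·u^4 + 60·u^3 + 90·u^2 + 90·u + 45)·e^(-2·u)/8; evaluating from 0 to 2.9 gives ≈ 2.03405, while the full integral is 45/8.
This works out to P = 0.36161.

P ≈ 0.3616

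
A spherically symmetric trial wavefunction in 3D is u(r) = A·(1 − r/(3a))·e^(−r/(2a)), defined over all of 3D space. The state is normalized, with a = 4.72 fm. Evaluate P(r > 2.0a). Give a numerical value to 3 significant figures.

P ≈ 0.677

With dV = 4πr²dr, the probability is ∫|u|² dV over r > 2.0a.
The full normalization integral is A²·[8·π·a^3/3] = 1, fixing A².
Substituting t = r/a, A², 4π and the length scale all cancel in the ratio: P = ∫_{2.0}^{∞} t^2·(1 - t/3)^2·e^(-t) dt / ∫_{0}^{∞} t^2·(1 - t/3)^2·e^(-t) dt.
Using ∫ t^2·(1 - t/3)^2·e^(-t) dt = (-t^4 + 2·t^3 - 3·t^2 - 6·t - 6)·e^(-t)/9, the numerator is 10·e^(-2)/3 and the denominator is 2/3.
This evaluates to P = 0.6767.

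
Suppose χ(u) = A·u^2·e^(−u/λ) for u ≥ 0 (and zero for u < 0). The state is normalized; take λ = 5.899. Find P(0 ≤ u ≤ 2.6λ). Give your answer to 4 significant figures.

|χ|² is the probability density, so P = ∫_{0}^{2.6λ} |χ|² du.
Since A² = 1/(3·λ^5/4), this is the region integral divided by the full normalization integral.
Substituting t = u/λ, A² and the length scale cancel in the ratio: P = ∫_{0}^{2.6} t^4·e^(-2·t) dt / ∫_{0}^{∞} t^4·e^(-2·t) dt.
With ∫ t^4·e^(-2·t) dt = -(t^4/2 + t^3 + 3·t^2/2 + 3·t/2 + 3/4)·e^(-2·t) + C, the region integral is ≈ 0.445404 and the full one is 3/4.
The result is P = 0.59387.

P ≈ 0.5939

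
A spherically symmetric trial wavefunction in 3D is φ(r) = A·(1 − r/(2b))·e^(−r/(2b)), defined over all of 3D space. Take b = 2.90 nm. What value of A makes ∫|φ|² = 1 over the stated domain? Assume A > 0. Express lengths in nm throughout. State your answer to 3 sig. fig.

The normalization condition is ∫|φ|² 4πr² dr = 1 from 0 to ∞.
In 3D with spherical symmetry the volume element is 4πr² dr.
∫|φ|² 4πr² dr = A²·(8·π·b^3).
So A² = (8·π·b^3)^(−1).
Plugging in b = 2.90 yields A = 0.04039.

A ≈ 0.0404 nm^(-3/2)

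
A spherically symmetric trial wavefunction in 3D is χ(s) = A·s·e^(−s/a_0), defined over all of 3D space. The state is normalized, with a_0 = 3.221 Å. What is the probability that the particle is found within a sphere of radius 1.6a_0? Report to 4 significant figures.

Integrate the radial probability density 4πs²|χ|² over s ≤ 1.6a_0.
The full normalization integral is A²·[3·π·a_0^5] = 1, fixing A².
Substituting u = s/a_0, A², 4π and the length scale all cancel in the ratio: P = ∫_{0}^{1.6} u^4·e^(-2·u) du / ∫_{0}^{∞} u^4·e^(-2·u) du.
An antiderivative of u^4·e^(-2·u) is -(u^4/2 + u^3 + 3·u^2/2 + 3·u/2 + 3/4)·e^(-2·u); evaluating from 0 to 1.6 gives ≈ 0.164541, while the full integral is 3/4.
This evaluates to P = 0.21939.

P ≈ 0.2194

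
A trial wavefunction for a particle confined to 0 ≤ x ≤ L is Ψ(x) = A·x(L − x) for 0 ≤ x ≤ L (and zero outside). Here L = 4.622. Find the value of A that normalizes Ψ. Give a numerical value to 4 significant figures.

A ≈ 0.1193

The normalization condition is ∫|Ψ|² dx = 1 from 0 to L.
Carrying out the integral gives A² · L^5/30.
Setting this equal to 1 gives A² = 1/(L^5/30).
Substituting L = 4.622 gives A² = 0.014222, so A = 0.11926.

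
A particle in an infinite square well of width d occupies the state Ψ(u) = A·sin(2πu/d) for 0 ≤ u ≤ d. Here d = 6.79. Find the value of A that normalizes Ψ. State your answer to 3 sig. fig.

We need A² ∫|f|² du = 1, taking the integral from 0 to d.
With ∫₀^d sin²(nπu/d) du = d/2, with Ψ = A·sin(2πu/d), the integral evaluates to A²·[d/2].
Substituting d = 6.79 gives A² = 0.2946, so A = 0.5427.

A ≈ 0.543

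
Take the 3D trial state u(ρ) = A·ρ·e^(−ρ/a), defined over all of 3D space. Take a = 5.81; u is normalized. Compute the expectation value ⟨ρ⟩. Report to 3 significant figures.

⟨ρ⟩ ≈ 14.5

The expectation value is the |u|²-weighted average of ρ: ∫ ρ|u|² 4πρ² dρ.
Evaluating both integrals, ⟨ρ⟩ = 5·a/2.
With a = 5.81, ⟨ρ⟩ = 14.53.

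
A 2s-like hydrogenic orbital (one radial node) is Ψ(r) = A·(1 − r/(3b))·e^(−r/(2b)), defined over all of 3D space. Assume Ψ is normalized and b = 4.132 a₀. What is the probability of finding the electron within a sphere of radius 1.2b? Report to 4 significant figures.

P ≈ 0.1899

Integrate the radial probability density 4πr²|Ψ|² over r ≤ 1.2b.
A² is fixed by ∫₀^∞ 4πr²|Ψ|² dr = 1, i.e. A² = (8·π·b^3/3)^(−1).
Let u = r/b; then A², 4π and the length scale all cancel, so P = ∫_{0}^{1.2} u^2·(1 - u/3)^2·e^(-u) du ÷ ∫_{0}^{∞} u^2·(1 - u/3)^2·e^(-u) du.
With ∫ u^2·(1 - u/3)^2·e^(-u) du = (-u^4 + 2·u^3 - 3·u^2 - 6·u - 6)·e^(-u)/9 + C, the region integral is 2/3 - 3362·e^(-6/5)/1875 and the full one is 2/3.
Taking the ratio yields P = 0.18991.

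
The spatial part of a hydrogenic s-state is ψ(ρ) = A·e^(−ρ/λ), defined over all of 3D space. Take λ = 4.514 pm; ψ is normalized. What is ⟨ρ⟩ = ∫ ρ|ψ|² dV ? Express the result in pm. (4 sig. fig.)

By definition ⟨ρ⟩ = ∫ ρ |ψ(ρ)|² 4πρ² dρ.
Recall ∫₀^∞ ρ^m e^(−ρ/β) dρ = m!·β^(m+1), since the A² factors cancel between numerator and denominator, ⟨ρ⟩ = 3·λ/2.
Putting λ = 4.514 gives 6.7710.

⟨ρ⟩ ≈ 6.771 pm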